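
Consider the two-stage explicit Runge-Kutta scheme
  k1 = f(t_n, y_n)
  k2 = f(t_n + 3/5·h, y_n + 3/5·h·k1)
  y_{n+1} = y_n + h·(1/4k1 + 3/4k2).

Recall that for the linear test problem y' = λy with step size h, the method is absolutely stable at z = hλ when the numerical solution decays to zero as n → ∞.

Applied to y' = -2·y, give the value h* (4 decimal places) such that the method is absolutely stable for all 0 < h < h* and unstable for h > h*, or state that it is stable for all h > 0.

With y'=λy (z=hλ):
  k1=λy_n ⇒ h·k1=z·y_n;  k2=λ(1+3/5z)y_n ⇒ h·k2=z(1+3/5z)y_n
  y_{n+1}/y_n = 1 + 1/4z + 3/4z(1+3/5z) = 1 + z + 9/20z²
  so R(z) = 1 + z + 9/20z².

Need |R(x)|<1, x<0.
x=-0.62: |R|=0.5530
R=1: x+9/20x²=0 ⇒ x=−20/9=-2.2222; min R=1−1/(4·9/20)=0.4444>−1
Confirm numerically:
  x=-1.756: |R|=0.63159 <1
  x=-1.696: |R|=0.59839 <1
  x=-1.065: |R|=0.44540 <1
  x=-2.696: |R|=1.57479 >1
  x=-2.344: |R|=1.12845 >1
Interval (-2.2222, 0).

(-2.2222,0); λ=-2 ⇒ h* = (20/9)/2 = 1.1111.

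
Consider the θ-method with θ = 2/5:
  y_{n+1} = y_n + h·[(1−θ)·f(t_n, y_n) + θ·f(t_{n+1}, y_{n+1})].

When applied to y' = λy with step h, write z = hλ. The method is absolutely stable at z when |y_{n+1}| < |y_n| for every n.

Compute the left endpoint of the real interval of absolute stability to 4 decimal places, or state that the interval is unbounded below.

Set f=λy, z=hλ:
  y_{n+1} = y_n + z·[3/5·y_n + 2/5·y_{n+1}] ⇒ (1 − 2/5z)y_{n+1} = (1 + 3/5z)y_n
  ⇒ R(z) = (1 + 3/5z)/(1 − 2/5z).

Need |R(x)|<1, x<0.
x=-0.39: |R|=0.6626
R=−1: 1+3/5x = −1+2/5x ⇒ -1/5x=2 ⇒ x=2/(-1/5)=-10.0000
Confirm numerically:
  x=-9.739: |R|=0.98934 <1
  x=-8.467: |R|=0.93011 <1
  x=-5.384: |R|=0.70726 <1
  x=-4.733: |R|=0.63590 <1
  x=-10.364: |R|=1.01415 >1
  x=-10.059: |R|=1.00235 >1
Stable set (-10.0000, 0).

z* = -10.0000.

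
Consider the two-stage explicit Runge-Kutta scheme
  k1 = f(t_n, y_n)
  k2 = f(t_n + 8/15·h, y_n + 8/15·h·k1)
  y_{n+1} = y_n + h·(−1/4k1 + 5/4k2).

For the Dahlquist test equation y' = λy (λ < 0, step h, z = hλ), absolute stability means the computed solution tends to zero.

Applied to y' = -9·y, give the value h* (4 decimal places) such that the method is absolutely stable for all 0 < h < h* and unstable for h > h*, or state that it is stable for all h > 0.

(-1.5000,0); λ=-9 ⇒ h* = (3/2)/9 = 0.1667.

On y'=λy, z=hλ:
  k1=λy_n ⇒ h·k1=z·y_n;  k2=λ(1+8/15z)y_n ⇒ h·k2=z(1+8/15z)y_n
  y_{n+1}/y_n = 1 − 1/4z + 5/4z(1+8/15z) = 1 + z + 2/3z²
  ⇒ R(z) = 1 + z + 2/3z².

Boundary: |R(x)|=1, x<0.
x=-1.02: |R|=0.6736
R=1: x+2/3x²=0 ⇒ x=−3/2=-1.5000; min R=1−1/(4·2/3)=0.6250>−1
Confirm numerically:
  x=-1.330: |R|=0.84927 <1
  x=-0.935: |R|=0.64782 <1
  x=-0.794: |R|=0.62629 <1
  x=-1.775: |R|=1.32542 >1
  x=-1.752: |R|=1.29434 >1
  x=-1.647: |R|=1.16141 >1
Stable set (-1.5000, 0).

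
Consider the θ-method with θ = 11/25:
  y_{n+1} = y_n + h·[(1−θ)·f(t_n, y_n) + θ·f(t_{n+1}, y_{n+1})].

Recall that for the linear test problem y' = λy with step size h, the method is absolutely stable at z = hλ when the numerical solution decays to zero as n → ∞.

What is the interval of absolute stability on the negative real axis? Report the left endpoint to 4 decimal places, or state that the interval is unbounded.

Set f=λy, z=hλ:
  y_{n+1} = y_n + z·[14/25·y_n + 11/25·y_{n+1}] ⇒ (1 − 11/25z)y_{n+1} = (1 + 14/25z)y_n
  R(z) = (1 + 14/25z)/(1 − 11/25z).

Solve |R(x)|<1 on ℝ⁻.
x=-0.67: |R|=0.4825
R=−1: 1+14/25x = −1+11/25x ⇒ -3/25x=2 ⇒ x=2/(-3/25)=-16.6667
Confirm numerically:
  x=-13.408: |R|=0.94332 <1
  x=-12.646: |R|=0.92650 <1
  x=-12.623: |R|=0.92596 <1
  x=-9.663: |R|=0.83997 <1
  x=-17.068: |R|=1.00566 >1
  x=-16.983: |R|=1.00448 >1
So |R|<1 on (-16.6667, 0).

z∈(-16.6667,0).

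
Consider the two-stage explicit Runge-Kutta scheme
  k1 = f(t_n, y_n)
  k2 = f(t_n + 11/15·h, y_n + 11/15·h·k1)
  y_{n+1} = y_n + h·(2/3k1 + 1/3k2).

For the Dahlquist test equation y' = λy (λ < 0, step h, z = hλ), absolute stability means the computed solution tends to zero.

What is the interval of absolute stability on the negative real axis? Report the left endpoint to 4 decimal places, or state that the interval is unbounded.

z∈(-4.0909,0).

Set f=λy, z=hλ:
  k1=λy_n ⇒ h·k1=z·y_n;  k2=λ(1+11/15z)y_n ⇒ h·k2=z(1+11/15z)y_n
  y_{n+1}/y_n = 1 + 2/3z + 1/3z(1+11/15z) = 1 + z + 11/45z²
  so R(z) = 1 + z + 11/45z².

Solve |R(x)|<1 on ℝ⁻.
x=-1.06: |R|=0.2147
R=1: x+11/45x²=0 ⇒ x=−45/11=-4.0909; min R=1−1/(4·11/45)=-0.0227>−1
Confirm numerically:
  x=-3.683: |R|=0.63276 <1
  x=-2.955: |R|=0.17949 <1
  x=-1.744: |R|=0.00051 <1
  x=-4.362: |R|=1.28906 >1
  x=-4.340: |R|=1.26426 >1
Stable set (-4.0909, 0).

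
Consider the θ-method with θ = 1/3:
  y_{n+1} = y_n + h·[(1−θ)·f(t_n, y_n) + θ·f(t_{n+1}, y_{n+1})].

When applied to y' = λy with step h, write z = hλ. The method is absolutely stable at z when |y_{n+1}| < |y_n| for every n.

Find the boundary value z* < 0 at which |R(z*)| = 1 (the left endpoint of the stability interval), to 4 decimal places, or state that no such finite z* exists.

Set f=λy, z=hλ:
  y_{n+1} = y_n + z·[2/3·y_n + 1/3·y_{n+1}] ⇒ (1 − 1/3z)y_{n+1} = (1 + 2/3z)y_n
  R(z) = (1 + 2/3z)/(1 − 1/3z).

Solve |R(x)|<1 on ℝ⁻.
x=-1.4: |R|=0.0455
R=−1: 1+2/3x = −1+1/3x ⇒ -1/3x=2 ⇒ x=2/(-1/3)=-6.0000
Confirm numerically:
  x=-5.972: |R|=0.99688 <1
  x=-5.376: |R|=0.92550 <1
  x=-4.335: |R|=0.77301 <1
  x=-4.183: |R|=0.74704 <1
  x=-6.596: |R|=1.06211 >1
  x=-6.446: |R|=1.04722 >1
  x=-6.088: |R|=1.00968 >1
Stable set (-6.0000, 0).

z* = -6.0000.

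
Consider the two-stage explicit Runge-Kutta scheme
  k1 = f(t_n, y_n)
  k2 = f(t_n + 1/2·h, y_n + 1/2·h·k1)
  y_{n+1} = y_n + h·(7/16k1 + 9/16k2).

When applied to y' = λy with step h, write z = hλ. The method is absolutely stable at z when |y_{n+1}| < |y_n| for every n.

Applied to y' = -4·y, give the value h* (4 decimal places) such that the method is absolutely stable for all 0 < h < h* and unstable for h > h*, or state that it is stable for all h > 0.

On y'=λy, z=hλ:
  k1=λy_n ⇒ h·k1=z·y_n;  k2=λ(1+1/2z)y_n ⇒ h·k2=z(1+1/2z)y_n
  y_{n+1}/y_n = 1 + 7/16z + 9/16z(1+1/2z) = 1 + z + 9/32z²
  R(z) = 1 + z + 9/32z².

Need |R(x)|<1, x<0.
x=-0.89: |R|=0.3328
R=1: x+9/32x²=0 ⇒ x=−32/9=-3.5556; min R=1−1/(4·9/32)=0.1111>−1
Confirm numerically:
  x=-2.710: |R|=0.35553 <1
  x=-2.411: |R|=0.22388 <1
  x=-1.931: |R|=0.11771 <1
  x=-4.002: |R|=1.50250 >1
  x=-3.942: |R|=1.42845 >1
  x=-3.658: |R|=1.10540 >1
Stable set (-3.5556, 0).

(-3.5556,0); λ=-4 ⇒ h* = (32/9)/4 = 0.8889.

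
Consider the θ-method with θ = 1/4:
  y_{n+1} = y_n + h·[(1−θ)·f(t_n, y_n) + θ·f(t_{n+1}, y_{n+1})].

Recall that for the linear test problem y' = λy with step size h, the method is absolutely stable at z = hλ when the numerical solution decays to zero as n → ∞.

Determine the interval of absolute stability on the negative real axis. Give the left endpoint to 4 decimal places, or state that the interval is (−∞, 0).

z∈(-4.0000,0).

On y'=λy, z=hλ:
  y_{n+1} = y_n + z·[3/4·y_n + 1/4·y_{n+1}] ⇒ (1 − 1/4z)y_{n+1} = (1 + 3/4z)y_n
  so R(z) = (1 + 3/4z)/(1 − 1/4z).

Find x<0 with |R(x)|<1.
x=-0.71: |R|=0.3970
R=−1: 1+3/4x = −1+1/4x ⇒ -1/2x=2 ⇒ x=2/(-1/2)=-4.0000
Confirm numerically:
  x=-3.005: |R|=0.71592 <1
  x=-2.540: |R|=0.55352 <1
  x=-2.129: |R|=0.38946 <1
  x=-1.866: |R|=0.27242 <1
  x=-4.458: |R|=1.10830 >1
  x=-4.124: |R|=1.03053 >1
  x=-4.029: |R|=1.00722 >1
So |R|<1 on (-4.0000, 0).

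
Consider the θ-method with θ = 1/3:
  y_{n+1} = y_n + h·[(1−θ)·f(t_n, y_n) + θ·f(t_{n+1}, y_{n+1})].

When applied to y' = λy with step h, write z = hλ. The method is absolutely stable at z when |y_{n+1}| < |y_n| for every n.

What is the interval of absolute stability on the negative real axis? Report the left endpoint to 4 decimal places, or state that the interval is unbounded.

With y'=λy (z=hλ):
  y_{n+1} = y_n + z·[2/3·y_n + 1/3·y_{n+1}] ⇒ (1 − 1/3z)y_{n+1} = (1 + 2/3z)y_n
  ⇒ R(z) = (1 + 2/3z)/(1 − 1/3z).

Find x<0 with |R(x)|<1.
x=-1.19: |R|=0.1480
R=−1: 1+2/3x = −1+1/3x ⇒ -1/3x=2 ⇒ x=2/(-1/3)=-6.0000
Confirm numerically:
  x=-4.887: |R|=0.85888 <1
  x=-4.541: |R|=0.80652 <1
  x=-3.688: |R|=0.65431 <1
  x=-2.919: |R|=0.47947 <1
  x=-6.446: |R|=1.04722 >1
  x=-6.390: |R|=1.04153 >1
  x=-6.332: |R|=1.03558 >1
So |R|<1 on (-6.0000, 0).

z∈(-6.0000,0).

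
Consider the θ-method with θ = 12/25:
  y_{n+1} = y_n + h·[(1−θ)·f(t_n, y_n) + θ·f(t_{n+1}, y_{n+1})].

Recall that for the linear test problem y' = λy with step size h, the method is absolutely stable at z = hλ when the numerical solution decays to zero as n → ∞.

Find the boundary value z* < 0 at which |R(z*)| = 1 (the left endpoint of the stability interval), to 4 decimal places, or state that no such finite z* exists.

left endpoint -50.0000.

Test eqn y'=λy, z=hλ:
  y_{n+1} = y_n + z·[13/25·y_n + 12/25·y_{n+1}] ⇒ (1 − 12/25z)y_{n+1} = (1 + 13/25z)y_n
  ⇒ R(z) = (1 + 13/25z)/(1 − 12/25z).

Need |R(x)|<1, x<0.
x=-0.68: |R|=0.4873
R=−1: 1+13/25x = −1+12/25x ⇒ -1/25x=2 ⇒ x=2/(-1/25)=-50.0000
Confirm numerically:
  x=-39.912: |R|=0.97998 <1
  x=-31.483: |R|=0.95403 <1
  x=-21.186: |R|=0.89681 <1
  x=-50.487: |R|=1.00077 >1
  x=-50.486: |R|=1.00077 >1
So |R|<1 on (-50.0000, 0).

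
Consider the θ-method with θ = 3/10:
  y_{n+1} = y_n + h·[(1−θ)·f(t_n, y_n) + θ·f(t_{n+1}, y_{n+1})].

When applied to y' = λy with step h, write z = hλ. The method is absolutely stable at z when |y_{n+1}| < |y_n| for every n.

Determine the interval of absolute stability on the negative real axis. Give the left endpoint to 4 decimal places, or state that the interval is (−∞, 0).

On y'=λy, z=hλ:
  y_{n+1} = y_n + z·[7/10·y_n + 3/10·y_{n+1}] ⇒ (1 − 3/10z)y_{n+1} = (1 + 7/10z)y_n
  ⇒ R(z) = (1 + 7/10z)/(1 − 3/10z).

Find x<0 with |R(x)|<1.
x=-0.8: |R|=0.3548
R=−1: 1+7/10x = −1+3/10x ⇒ -2/5x=2 ⇒ x=2/(-2/5)=-5.0000
Confirm numerically:
  x=-4.531: |R|=0.92048 <1
  x=-4.154: |R|=0.84935 <1
  x=-4.088: |R|=0.83615 <1
  x=-5.115: |R|=1.01815 >1
  x=-5.072: |R|=1.01142 >1
So |R|<1 on (-5.0000, 0).

(-5.0000, 0).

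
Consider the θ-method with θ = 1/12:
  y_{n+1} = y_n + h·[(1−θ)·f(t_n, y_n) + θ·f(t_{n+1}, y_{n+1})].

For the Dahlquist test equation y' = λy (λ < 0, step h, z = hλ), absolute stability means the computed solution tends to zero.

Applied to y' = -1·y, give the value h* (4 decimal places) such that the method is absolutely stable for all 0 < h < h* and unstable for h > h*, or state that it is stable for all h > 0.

Set f=λy, z=hλ:
  y_{n+1} = y_n + z·[11/12·y_n + 1/12·y_{n+1}] ⇒ (1 − 1/12z)y_{n+1} = (1 + 11/12z)y_n
  so R(z) = (1 + 11/12z)/(1 − 1/12z).

Boundary: |R(x)|=1, x<0.
x=-0.59: |R|=0.4376
R=−1: 1+11/12x = −1+1/12x ⇒ -5/6x=2 ⇒ x=2/(-5/6)=-2.4000
Confirm numerically:
  x=-2.174: |R|=0.84055 <1
  x=-2.106: |R|=0.79158 <1
  x=-1.702: |R|=0.49059 <1
  x=-2.937: |R|=1.35951 >1
  x=-2.907: |R|=1.34011 >1
  x=-2.519: |R|=1.08196 >1
Stable set (-2.4000, 0).

(-2.4000,0); λ=-1 ⇒ h* = (12/5)/1 = 2.4000.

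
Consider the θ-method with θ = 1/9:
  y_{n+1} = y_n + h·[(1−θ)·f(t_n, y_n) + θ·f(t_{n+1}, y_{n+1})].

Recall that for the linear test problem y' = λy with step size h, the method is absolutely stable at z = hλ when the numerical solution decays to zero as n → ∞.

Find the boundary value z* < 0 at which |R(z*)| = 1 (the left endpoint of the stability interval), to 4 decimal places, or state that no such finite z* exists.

Test eqn y'=λy, z=hλ:
  y_{n+1} = y_n + z·[8/9·y_n + 1/9·y_{n+1}] ⇒ (1 − 1/9z)y_{n+1} = (1 + 8/9z)y_n
  so R(z) = (1 + 8/9z)/(1 − 1/9z).

Boundary: |R(x)|=1, x<0.
x=-1.17: |R|=0.0354
R=−1: 1+8/9x = −1+1/9x ⇒ -7/9x=2 ⇒ x=2/(-7/9)=-2.5714
Confirm numerically:
  x=-2.069: |R|=0.68227 <1
  x=-1.821: |R|=0.51456 <1
  x=-1.195: |R|=0.05493 <1
  x=-2.856: |R|=1.16802 >1
  x=-2.827: |R|=1.15126 >1
So |R|<1 on (-2.5714, 0).

z* = -2.5714.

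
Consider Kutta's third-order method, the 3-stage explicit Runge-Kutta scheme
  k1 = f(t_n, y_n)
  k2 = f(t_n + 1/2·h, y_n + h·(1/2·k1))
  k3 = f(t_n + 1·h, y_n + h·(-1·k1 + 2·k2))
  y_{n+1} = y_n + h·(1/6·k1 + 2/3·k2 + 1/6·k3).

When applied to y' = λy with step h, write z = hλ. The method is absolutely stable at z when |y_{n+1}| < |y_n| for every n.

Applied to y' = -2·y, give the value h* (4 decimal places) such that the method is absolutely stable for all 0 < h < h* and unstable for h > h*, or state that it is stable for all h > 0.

(-2.5127,0); λ=-2 ⇒ h* = 1.2564.

Set f=λy, z=hλ:
  order 3, 3-stage ⇒ R(z)=1+z+z^2/2+z^3/6
  (e.g. R(-1.55)=0.03060, |R|=0.03060)

Solve |R(x)|<1 on ℝ⁻.
x=-1.55: |R|=0.0306
|R(-2.39)|=0.8093 |R(-2.24)|=0.6044 |R(-2.13)|=0.4721
Bisect:
  x_lo=-3.0147 |R|=2.0370  x_hi=-0.1272 |R|=0.8806
  mid=-1.57095 |R|=0.01684 →hi
  mid=-2.29283 |R|=0.67322 →hi
  mid=-2.65377 |R|=1.24738 →lo
  mid=-2.47330 |R|=0.93631 →hi
  mid=-2.56353 |R|=1.08548 →lo
  mid=-2.51842 |R|=1.00935 →lo
  mid=-2.49586 |R|=0.97245 →hi
  mid=-2.50714 |R|=0.99080 →hi
  ...
  [-2.51278,-2.51260] ⇒ x*=-2.5127
Stable set (-2.5127, 0).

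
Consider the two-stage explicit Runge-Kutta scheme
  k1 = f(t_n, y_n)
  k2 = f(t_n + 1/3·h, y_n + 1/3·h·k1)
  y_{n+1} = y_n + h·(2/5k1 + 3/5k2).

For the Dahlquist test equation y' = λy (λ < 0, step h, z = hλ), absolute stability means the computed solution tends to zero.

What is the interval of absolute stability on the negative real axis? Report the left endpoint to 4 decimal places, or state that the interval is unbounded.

z∈(-5.0000,0).

On y'=λy, z=hλ:
  k1=λy_n ⇒ h·k1=z·y_n;  k2=λ(1+1/3z)y_n ⇒ h·k2=z(1+1/3z)y_n
  y_{n+1}/y_n = 1 + 2/5z + 3/5z(1+1/3z) = 1 + z + 1/5z²
  Hence R(z) = 1 + z + 1/5z².

Boundary: |R(x)|=1, x<0.
x=-0.41: |R|=0.6236
R=1: x+1/5x²=0 ⇒ x=−5=-5.0000; min R=1−1/(4·1/5)=-0.2500>−1
Confirm numerically:
  x=-4.664: |R|=0.68658 <1
  x=-4.120: |R|=0.27488 <1
  x=-3.898: |R|=0.14088 <1
  x=-3.595: |R|=0.01019 <1
  x=-5.537: |R|=1.59467 >1
  x=-5.244: |R|=1.25591 >1
So |R|<1 on (-5.0000, 0).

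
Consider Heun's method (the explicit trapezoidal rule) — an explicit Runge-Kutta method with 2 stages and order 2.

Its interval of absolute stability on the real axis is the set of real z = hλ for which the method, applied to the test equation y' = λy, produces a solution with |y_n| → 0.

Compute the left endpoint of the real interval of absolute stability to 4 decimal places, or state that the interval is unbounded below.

With y'=λy (z=hλ):
  order 2, 2-stage ⇒ R(z)=1+z+z^2/2
  (e.g. R(-1.32)=0.55120, |R|=0.55120)

Need |R(x)|<1, x<0.
x=-1.32: |R|=0.5512
|R(-2.07)|=1.0724 |R(-1.75)|=0.7812 |R(-0.9)|=0.5050
Bisect:
  x_lo=-2.6027 |R|=1.7843  x_hi=-0.3414 |R|=0.7169
  mid=-1.47205 |R|=0.61142 →hi
  mid=-2.03738 |R|=1.03808 →lo
  mid=-1.75472 |R|=0.78480 →hi
  mid=-1.89605 |R|=0.90145 →hi
  mid=-1.96672 |R|=0.96727 →hi
  mid=-2.00205 |R|=1.00205 →lo
  mid=-1.98438 |R|=0.98451 →hi
  mid=-1.99322 |R|=0.99324 →hi
  ...
  [-2.00012,-1.99998] ⇒ x*=-2.0000
Interval (-2.0000, 0).

z* = -2.0000.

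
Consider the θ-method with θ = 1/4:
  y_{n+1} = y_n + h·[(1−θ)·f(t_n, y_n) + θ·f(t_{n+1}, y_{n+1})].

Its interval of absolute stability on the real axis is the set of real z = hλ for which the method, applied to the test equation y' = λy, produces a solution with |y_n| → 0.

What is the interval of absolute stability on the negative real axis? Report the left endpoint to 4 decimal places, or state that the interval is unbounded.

On y'=λy, z=hλ:
  y_{n+1} = y_n + z·[3/4·y_n + 1/4·y_{n+1}] ⇒ (1 − 1/4z)y_{n+1} = (1 + 3/4z)y_n
  ⇒ R(z) = (1 + 3/4z)/(1 − 1/4z).

Boundary: |R(x)|=1, x<0.
x=-0.93: |R|=0.2454
R=−1: 1+3/4x = −1+1/4x ⇒ -1/2x=2 ⇒ x=2/(-1/2)=-4.0000
Confirm numerically:
  x=-3.234: |R|=0.78822 <1
  x=-2.699: |R|=0.61158 <1
  x=-2.198: |R|=0.41852 <1
  x=-4.559: |R|=1.13062 >1
  x=-4.415: |R|=1.09863 >1
Stable set (-4.0000, 0).

(-4.0000, 0).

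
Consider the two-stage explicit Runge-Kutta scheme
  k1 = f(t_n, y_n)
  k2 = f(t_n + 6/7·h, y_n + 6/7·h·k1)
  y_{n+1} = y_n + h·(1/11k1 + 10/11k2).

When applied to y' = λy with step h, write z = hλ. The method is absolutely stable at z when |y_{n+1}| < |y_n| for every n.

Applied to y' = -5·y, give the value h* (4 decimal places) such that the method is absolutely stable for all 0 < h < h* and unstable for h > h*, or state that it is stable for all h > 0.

On y'=λy, z=hλ:
  k1=λy_n ⇒ h·k1=z·y_n;  k2=λ(1+6/7z)y_n ⇒ h·k2=z(1+6/7z)y_n
  y_{n+1}/y_n = 1 + 1/11z + 10/11z(1+6/7z) = 1 + z + 60/77z²
  Hence R(z) = 1 + z + 60/77z².

Solve |R(x)|<1 on ℝ⁻.
x=-0.75: |R|=0.6883
R=1: x+60/77x²=0 ⇒ x=−77/60=-1.2833; min R=1−1/(4·60/77)=0.6792>−1
Confirm numerically:
  x=-1.001: |R|=0.77978 <1
  x=-0.967: |R|=0.76164 <1
  x=-0.932: |R|=0.74485 <1
  x=-1.876: |R|=1.86637 >1
  x=-1.676: |R|=1.51281 >1
  x=-1.569: |R|=1.34926 >1
Stable set (-1.2833, 0).

(-1.2833,0); λ=-5 ⇒ h* = (77/60)/5 = 0.2567.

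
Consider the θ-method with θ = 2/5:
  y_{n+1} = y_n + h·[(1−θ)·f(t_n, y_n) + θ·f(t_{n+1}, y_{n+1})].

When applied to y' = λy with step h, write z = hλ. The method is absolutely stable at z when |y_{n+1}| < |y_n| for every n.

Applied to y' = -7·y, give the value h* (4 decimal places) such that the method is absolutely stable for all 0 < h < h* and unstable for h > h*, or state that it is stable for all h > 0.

With y'=λy (z=hλ):
  y_{n+1} = y_n + z·[3/5·y_n + 2/5·y_{n+1}] ⇒ (1 − 2/5z)y_{n+1} = (1 + 3/5z)y_n
  ⇒ R(z) = (1 + 3/5z)/(1 − 2/5z).

Solve |R(x)|<1 on ℝ⁻.
x=-0.52: |R|=0.5695
R=−1: 1+3/5x = −1+2/5x ⇒ -1/5x=2 ⇒ x=2/(-1/5)=-10.0000
Confirm numerically:
  x=-6.997: |R|=0.84190 <1
  x=-6.517: |R|=0.80686 <1
  x=-4.050: |R|=0.54580 <1
  x=-10.403: |R|=1.01562 >1
  x=-10.141: |R|=1.00558 >1
  x=-10.131: |R|=1.00519 >1
Stable set (-10.0000, 0).

(-10.0000,0); λ=-7 ⇒ h* = (10)/7 = 1.4286.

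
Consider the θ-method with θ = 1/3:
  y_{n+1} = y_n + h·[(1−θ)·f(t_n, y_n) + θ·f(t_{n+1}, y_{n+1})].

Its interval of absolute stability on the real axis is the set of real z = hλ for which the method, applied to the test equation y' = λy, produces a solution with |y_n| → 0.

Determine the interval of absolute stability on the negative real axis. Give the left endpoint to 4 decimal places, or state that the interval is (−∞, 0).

Test eqn y'=λy, z=hλ:
  y_{n+1} = y_n + z·[2/3·y_n + 1/3·y_{n+1}] ⇒ (1 − 1/3z)y_{n+1} = (1 + 2/3z)y_n
  R(z) = (1 + 2/3z)/(1 − 1/3z).

Find x<0 with |R(x)|<1.
x=-1.03: |R|=0.2333
R=−1: 1+2/3x = −1+1/3x ⇒ -1/3x=2 ⇒ x=2/(-1/3)=-6.0000
Confirm numerically:
  x=-5.622: |R|=0.95616 <1
  x=-4.183: |R|=0.74704 <1
  x=-3.999: |R|=0.71410 <1
  x=-3.990: |R|=0.71245 <1
  x=-6.332: |R|=1.03558 >1
  x=-6.245: |R|=1.02650 >1
  x=-6.041: |R|=1.00453 >1
So |R|<1 on (-6.0000, 0).

z∈(-6.0000,0).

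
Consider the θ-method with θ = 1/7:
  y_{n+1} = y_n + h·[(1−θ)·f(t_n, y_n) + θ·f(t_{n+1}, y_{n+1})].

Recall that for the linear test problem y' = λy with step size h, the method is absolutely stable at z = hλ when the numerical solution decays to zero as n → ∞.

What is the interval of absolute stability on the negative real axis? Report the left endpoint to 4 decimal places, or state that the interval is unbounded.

On y'=λy, z=hλ:
  y_{n+1} = y_n + z·[6/7·y_n + 1/7·y_{n+1}] ⇒ (1 − 1/7z)y_{n+1} = (1 + 6/7z)y_n
  ⇒ R(z) = (1 + 6/7z)/(1 − 1/7z).

Solve |R(x)|<1 on ℝ⁻.
x=-1.19: |R|=0.0171
R=−1: 1+6/7x = −1+1/7x ⇒ -5/7x=2 ⇒ x=2/(-5/7)=-2.8000
Confirm numerically:
  x=-2.261: |R|=0.70899 <1
  x=-1.944: |R|=0.52147 <1
  x=-1.633: |R|=0.32411 <1
  x=-3.049: |R|=1.12389 >1
  x=-2.865: |R|=1.03294 >1
So |R|<1 on (-2.8000, 0).

z∈(-2.8000,0).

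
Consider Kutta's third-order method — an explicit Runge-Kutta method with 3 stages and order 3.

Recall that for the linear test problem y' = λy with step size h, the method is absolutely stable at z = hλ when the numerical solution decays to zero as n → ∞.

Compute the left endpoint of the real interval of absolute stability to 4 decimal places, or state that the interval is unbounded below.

z* = -2.5127.

On y'=λy, z=hλ:
  order 3, 3-stage ⇒ R(z)=1+z+z^2/2+z^3/6
  (e.g. R(-1.06)=0.30330, |R|=0.30330)

Find x<0 with |R(x)|<1.
x=-1.06: |R|=0.3033
|R(-2.15)|=0.4951 |R(-1.67)|=0.0518 |R(-1.52)|=0.0499
Bisect:
  x_lo=-3.0507 |R|=2.1295  x_hi=-0.3521 |R|=0.7026
  mid=-1.70140 |R|=0.07488 →hi
  mid=-2.37608 |R|=0.78899 →hi
  mid=-2.71341 |R|=1.36174 →lo
  mid=-2.54475 |R|=1.05339 →lo
  mid=-2.46041 |R|=0.91600 →hi
  mid=-2.50258 |R|=0.98336 →hi
  mid=-2.52366 |R|=1.01804 →lo
  mid=-2.51312 |R|=1.00062 →lo
  mid=-2.50785 |R|=0.99197 →hi
  mid=-2.51048 |R|=0.99629 →hi
  ...
  [-2.51279,-2.51263] ⇒ x*=-2.5127
Stable set (-2.5127, 0).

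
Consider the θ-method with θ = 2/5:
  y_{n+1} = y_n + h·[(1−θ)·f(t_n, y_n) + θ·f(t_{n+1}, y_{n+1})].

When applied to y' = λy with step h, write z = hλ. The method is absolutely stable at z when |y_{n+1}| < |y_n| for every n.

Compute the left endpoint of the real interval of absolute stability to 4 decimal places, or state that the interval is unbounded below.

z* = -10.0000.

With y'=λy (z=hλ):
  y_{n+1} = y_n + z·[3/5·y_n + 2/5·y_{n+1}] ⇒ (1 − 2/5z)y_{n+1} = (1 + 3/5z)y_n
  R(z) = (1 + 3/5z)/(1 − 2/5z).

Boundary: |R(x)|=1, x<0.
x=-0.38: |R|=0.6701
R=−1: 1+3/5x = −1+2/5x ⇒ -1/5x=2 ⇒ x=2/(-1/5)=-10.0000
Confirm numerically:
  x=-8.960: |R|=0.95462 <1
  x=-5.037: |R|=0.67076 <1
  x=-4.321: |R|=0.58371 <1
  x=-10.594: |R|=1.02268 >1
  x=-10.337: |R|=1.01313 >1
  x=-10.322: |R|=1.01256 >1
So |R|<1 on (-10.0000, 0).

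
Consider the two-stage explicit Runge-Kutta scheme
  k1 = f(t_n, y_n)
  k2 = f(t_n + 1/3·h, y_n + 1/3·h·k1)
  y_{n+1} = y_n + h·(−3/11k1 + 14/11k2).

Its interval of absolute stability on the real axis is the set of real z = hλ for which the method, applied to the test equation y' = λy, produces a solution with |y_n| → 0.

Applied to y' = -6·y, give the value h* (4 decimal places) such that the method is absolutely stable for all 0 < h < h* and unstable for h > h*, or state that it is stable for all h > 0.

(-2.3571,0); λ=-6 ⇒ h* = (33/14)/6 = 0.3929.

On y'=λy, z=hλ:
  k1=λy_n ⇒ h·k1=z·y_n;  k2=λ(1+1/3z)y_n ⇒ h·k2=z(1+1/3z)y_n
  y_{n+1}/y_n = 1 − 3/11z + 14/11z(1+1/3z) = 1 + z + 14/33z²
  R(z) = 1 + z + 14/33z².

Find x<0 with |R(x)|<1.
x=-0.32: |R|=0.7234
R=1: x+14/33x²=0 ⇒ x=−33/14=-2.3571; min R=1−1/(4·14/33)=0.4107>−1
Confirm numerically:
  x=-2.332: |R|=0.97513 <1
  x=-1.164: |R|=0.41080 <1
  x=-1.006: |R|=0.42335 <1
  x=-2.676: |R|=1.36199 >1
  x=-2.417: |R|=1.06138 >1
Interval (-2.3571, 0).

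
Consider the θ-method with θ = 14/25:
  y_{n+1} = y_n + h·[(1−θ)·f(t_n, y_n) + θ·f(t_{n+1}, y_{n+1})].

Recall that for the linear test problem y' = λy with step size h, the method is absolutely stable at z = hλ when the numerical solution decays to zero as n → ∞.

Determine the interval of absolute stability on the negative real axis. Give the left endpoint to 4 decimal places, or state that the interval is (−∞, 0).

With y'=λy (z=hλ):
  y_{n+1} = y_n + z·[11/25·y_n + 14/25·y_{n+1}] ⇒ (1 − 14/25z)y_{n+1} = (1 + 11/25z)y_n
  R(z) = (1 + 11/25z)/(1 − 14/25z).

Boundary: |R(x)|=1, x<0.
x=-0.8: |R|=0.4475
x=-2: |R|=0.0566
x=-10: |R|=0.5152
x=-100: |R|=0.7544
θ=14/25≥1/2 ⇒ |1+11/25x|<|1−14/25x| ∀x<0 ⇒ unbounded interval.

interval (−∞, 0).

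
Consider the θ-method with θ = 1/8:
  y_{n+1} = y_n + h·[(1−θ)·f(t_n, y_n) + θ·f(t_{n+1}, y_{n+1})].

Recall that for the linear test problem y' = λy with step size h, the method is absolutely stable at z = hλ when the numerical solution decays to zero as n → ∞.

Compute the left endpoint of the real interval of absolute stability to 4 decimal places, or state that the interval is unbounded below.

Set f=λy, z=hλ:
  y_{n+1} = y_n + z·[7/8·y_n + 1/8·y_{n+1}] ⇒ (1 − 1/8z)y_{n+1} = (1 + 7/8z)y_n
  R(z) = (1 + 7/8z)/(1 − 1/8z).

Boundary: |R(x)|=1, x<0.
x=-0.55: |R|=0.4854
R=−1: 1+7/8x = −1+1/8x ⇒ -3/4x=2 ⇒ x=2/(-3/4)=-2.6667
Confirm numerically:
  x=-2.410: |R|=0.85207 <1
  x=-2.010: |R|=0.60639 <1
  x=-1.449: |R|=0.22680 <1
  x=-2.898: |R|=1.12736 >1
  x=-2.754: |R|=1.04873 >1
Interval (-2.6667, 0).

left endpoint -2.6667.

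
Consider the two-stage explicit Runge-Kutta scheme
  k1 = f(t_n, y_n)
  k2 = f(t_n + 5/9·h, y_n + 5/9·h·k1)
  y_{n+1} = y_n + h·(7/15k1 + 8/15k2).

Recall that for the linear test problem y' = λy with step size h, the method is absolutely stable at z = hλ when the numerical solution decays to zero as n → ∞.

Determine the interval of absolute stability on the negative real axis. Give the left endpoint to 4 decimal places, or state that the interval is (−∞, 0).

z∈(-3.3750,0).

Test eqn y'=λy, z=hλ:
  k1=λy_n ⇒ h·k1=z·y_n;  k2=λ(1+5/9z)y_n ⇒ h·k2=z(1+5/9z)y_n
  y_{n+1}/y_n = 1 + 7/15z + 8/15z(1+5/9z) = 1 + z + 8/27z²
  R(z) = 1 + z + 8/27z².

Solve |R(x)|<1 on ℝ⁻.
x=-0.69: |R|=0.4511
R=1: x+8/27x²=0 ⇒ x=−27/8=-3.3750; min R=1−1/(4·8/27)=0.1562>−1
Confirm numerically:
  x=-2.395: |R|=0.30456 <1
  x=-2.352: |R|=0.28708 <1
  x=-2.103: |R|=0.20740 <1
  x=-1.595: |R|=0.15879 <1
  x=-3.671: |R|=1.32196 >1
  x=-3.525: |R|=1.15667 >1
  x=-3.453: |R|=1.07980 >1
Interval (-3.3750, 0).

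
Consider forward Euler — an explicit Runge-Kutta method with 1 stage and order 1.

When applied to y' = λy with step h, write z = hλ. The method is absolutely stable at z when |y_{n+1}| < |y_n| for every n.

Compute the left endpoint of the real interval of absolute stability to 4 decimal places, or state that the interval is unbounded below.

left endpoint -2.0000.

With y'=λy (z=hλ):
  order 1, 1-stage ⇒ R(z)=1+z
  (e.g. R(-1.3)=-0.30000, |R|=0.30000)

Solve |R(x)|<1 on ℝ⁻.
x=-1.3: |R|=0.3000
|R(-2.19)|=1.1900 |R(-1.11)|=0.1100 |R(-1.04)|=0.0400
Bisect:
  x_lo=-2.8190 |R|=1.8190  x_hi=-0.3642 |R|=0.6358
  mid=-1.59161 |R|=0.59161 →hi
  mid=-2.20531 |R|=1.20531 →lo
  mid=-1.89846 |R|=0.89846 →hi
  mid=-2.05188 |R|=1.05188 →lo
  mid=-1.97517 |R|=0.97517 →hi
  mid=-2.01353 |R|=1.01353 →lo
  mid=-1.99435 |R|=0.99435 →hi
  mid=-2.00394 |R|=1.00394 →lo
  mid=-1.99914 |R|=0.99914 →hi
  mid=-2.00154 |R|=1.00154 →lo
  ...
  [-2.00004,-1.99989] ⇒ x*=-2.0000
So |R|<1 on (-2.0000, 0).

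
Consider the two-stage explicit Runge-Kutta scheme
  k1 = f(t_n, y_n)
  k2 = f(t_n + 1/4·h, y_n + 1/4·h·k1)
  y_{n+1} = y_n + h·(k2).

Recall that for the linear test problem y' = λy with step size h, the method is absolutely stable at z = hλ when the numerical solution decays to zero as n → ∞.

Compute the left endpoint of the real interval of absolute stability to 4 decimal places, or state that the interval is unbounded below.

Test eqn y'=λy, z=hλ:
  k1=λy_n ⇒ h·k1=z·y_n;  k2=λ(1+1/4z)y_n ⇒ h·k2=z(1+1/4z)y_n
  y_{n+1}/y_n = 1 + z(1+1/4z) = 1 + z + 1/4z²
  so R(z) = 1 + z + 1/4z².

Need |R(x)|<1, x<0.
x=-0.34: |R|=0.6889
R=1: x+1/4x²=0 ⇒ x=−4=-4.0000; min R=1−1/(4·1/4)=0.0000>−1
Confirm numerically:
  x=-3.275: |R|=0.40641 <1
  x=-2.568: |R|=0.08066 <1
  x=-2.554: |R|=0.07673 <1
  x=-4.441: |R|=1.48962 >1
  x=-4.423: |R|=1.46773 >1
Interval (-4.0000, 0).

z* = -4.0000.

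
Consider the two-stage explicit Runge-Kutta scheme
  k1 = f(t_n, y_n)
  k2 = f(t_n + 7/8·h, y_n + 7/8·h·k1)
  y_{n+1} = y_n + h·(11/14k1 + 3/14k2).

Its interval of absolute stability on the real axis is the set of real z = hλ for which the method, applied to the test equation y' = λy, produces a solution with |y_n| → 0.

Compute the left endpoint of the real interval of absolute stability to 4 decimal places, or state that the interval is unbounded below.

On y'=λy, z=hλ:
  k1=λy_n ⇒ h·k1=z·y_n;  k2=λ(1+7/8z)y_n ⇒ h·k2=z(1+7/8z)y_n
  y_{n+1}/y_n = 1 + 11/14z + 3/14z(1+7/8z) = 1 + z + 3/16z²
  R(z) = 1 + z + 3/16z².

Boundary: |R(x)|=1, x<0.
x=-1.77: |R|=0.1826
R=1: x+3/16x²=0 ⇒ x=−16/3=-5.3333; min R=1−1/(4·3/16)=-0.3333>−1
Confirm numerically:
  x=-3.524: |R|=0.19552 <1
  x=-2.260: |R|=0.30232 <1
  x=-2.227: |R|=0.29709 <1
  x=-5.652: |R|=1.33771 >1
  x=-5.574: |R|=1.25153 >1
Stable set (-5.3333, 0).

left endpoint -5.3333.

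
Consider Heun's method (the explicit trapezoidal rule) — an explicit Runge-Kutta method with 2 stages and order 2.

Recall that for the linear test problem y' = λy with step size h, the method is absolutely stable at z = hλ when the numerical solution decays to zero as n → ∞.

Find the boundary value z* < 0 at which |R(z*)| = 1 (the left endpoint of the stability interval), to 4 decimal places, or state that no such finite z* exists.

z* = -2.0000.

Test eqn y'=λy, z=hλ:
  order 2, 2-stage ⇒ R(z)=1+z+z^2/2
  (e.g. R(-0.58)=0.58820, |R|=0.58820)

Find x<0 with |R(x)|<1.
x=-0.58: |R|=0.5882
|R(-2.33)|=1.3845 |R(-2.09)|=1.0940 |R(-0.85)|=0.5112
Bisect:
  x_lo=-2.5737 |R|=1.7382  x_hi=-0.0931 |R|=0.9112
  mid=-1.33339 |R|=0.55557 →hi
  mid=-1.95353 |R|=0.95461 →hi
  mid=-2.26360 |R|=1.29835 →lo
  mid=-2.10857 |R|=1.11446 →lo
  mid=-2.03105 |R|=1.03153 →lo
  mid=-1.99229 |R|=0.99232 →hi
  mid=-2.01167 |R|=1.01174 →lo
  mid=-2.00198 |R|=1.00198 →lo
  mid=-1.99714 |R|=0.99714 →hi
  mid=-1.99956 |R|=0.99956 →hi
  ...
  [-2.00001,-1.99986] ⇒ x*=-2.0000
Stable set (-2.0000, 0).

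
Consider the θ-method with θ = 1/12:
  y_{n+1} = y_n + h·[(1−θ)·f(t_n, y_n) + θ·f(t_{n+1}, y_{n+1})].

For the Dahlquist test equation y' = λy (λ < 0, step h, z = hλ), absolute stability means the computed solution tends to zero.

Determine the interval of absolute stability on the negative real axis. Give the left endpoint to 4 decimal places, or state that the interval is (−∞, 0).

Set f=λy, z=hλ:
  y_{n+1} = y_n + z·[11/12·y_n + 1/12·y_{n+1}] ⇒ (1 − 1/12z)y_{n+1} = (1 + 11/12z)y_n
  Hence R(z) = (1 + 11/12z)/(1 − 1/12z).

Solve |R(x)|<1 on ℝ⁻.
x=-0.9: |R|=0.1628
R=−1: 1+11/12x = −1+1/12x ⇒ -5/6x=2 ⇒ x=2/(-5/6)=-2.4000
Confirm numerically:
  x=-1.272: |R|=0.15009 <1
  x=-1.159: |R|=0.05692 <1
  x=-1.098: |R|=0.00596 <1
  x=-2.971: |R|=1.38140 >1
  x=-2.837: |R|=1.29453 >1
  x=-2.428: |R|=1.01941 >1
Stable set (-2.4000, 0).

(-2.4000, 0).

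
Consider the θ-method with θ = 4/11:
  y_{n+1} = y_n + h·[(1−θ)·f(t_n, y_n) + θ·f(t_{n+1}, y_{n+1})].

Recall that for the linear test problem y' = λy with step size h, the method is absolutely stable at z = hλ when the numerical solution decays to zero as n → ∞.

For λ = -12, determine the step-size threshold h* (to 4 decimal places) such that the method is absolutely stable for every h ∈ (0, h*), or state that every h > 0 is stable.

(-7.3333,0); λ=-12 ⇒ h* = (22/3)/12 = 0.6111.

With y'=λy (z=hλ):
  y_{n+1} = y_n + z·[7/11·y_n + 4/11·y_{n+1}] ⇒ (1 − 4/11z)y_{n+1} = (1 + 7/11z)y_n
  Hence R(z) = (1 + 7/11z)/(1 − 4/11z).

Need |R(x)|<1, x<0.
x=-1.32: |R|=0.1081
R=−1: 1+7/11x = −1+4/11x ⇒ -3/11x=2 ⇒ x=2/(-3/11)=-7.3333
Confirm numerically:
  x=-6.285: |R|=0.91298 <1
  x=-5.759: |R|=0.86124 <1
  x=-3.606: |R|=0.56018 <1
  x=-7.784: |R|=1.03209 >1
  x=-7.536: |R|=1.01478 >1
  x=-7.453: |R|=1.00880 >1
Interval (-7.3333, 0).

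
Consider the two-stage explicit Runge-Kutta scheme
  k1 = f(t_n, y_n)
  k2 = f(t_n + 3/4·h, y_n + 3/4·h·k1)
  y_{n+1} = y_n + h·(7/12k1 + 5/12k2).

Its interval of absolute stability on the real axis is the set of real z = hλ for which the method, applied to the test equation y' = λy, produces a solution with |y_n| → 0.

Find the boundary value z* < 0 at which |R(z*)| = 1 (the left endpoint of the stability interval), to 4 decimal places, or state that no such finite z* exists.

With y'=λy (z=hλ):
  k1=λy_n ⇒ h·k1=z·y_n;  k2=λ(1+3/4z)y_n ⇒ h·k2=z(1+3/4z)y_n
  y_{n+1}/y_n = 1 + 7/12z + 5/12z(1+3/4z) = 1 + z + 5/16z²
  ⇒ R(z) = 1 + z + 5/16z².

Need |R(x)|<1, x<0.
x=-1.38: |R|=0.2151
R=1: x+5/16x²=0 ⇒ x=−16/5=-3.2000; min R=1−1/(4·5/16)=0.2000>−1
Confirm numerically:
  x=-3.067: |R|=0.87253 <1
  x=-2.987: |R|=0.80118 <1
  x=-2.962: |R|=0.77970 <1
  x=-2.091: |R|=0.27534 <1
  x=-3.486: |R|=1.31156 >1
  x=-3.465: |R|=1.28695 >1
  x=-3.441: |R|=1.25915 >1
So |R|<1 on (-3.2000, 0).

z* = -3.2000.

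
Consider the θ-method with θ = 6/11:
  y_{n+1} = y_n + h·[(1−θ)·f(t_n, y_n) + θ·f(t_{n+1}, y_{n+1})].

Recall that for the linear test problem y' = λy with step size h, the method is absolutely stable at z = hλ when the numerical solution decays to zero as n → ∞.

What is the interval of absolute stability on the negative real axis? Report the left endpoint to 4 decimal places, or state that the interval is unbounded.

interval (−∞, 0).

With y'=λy (z=hλ):
  y_{n+1} = y_n + z·[5/11·y_n + 6/11·y_{n+1}] ⇒ (1 − 6/11z)y_{n+1} = (1 + 5/11z)y_n
  ⇒ R(z) = (1 + 5/11z)/(1 − 6/11z).

Find x<0 with |R(x)|<1.
x=-0.9: |R|=0.3963
x=-2: |R|=0.0435
x=-10: |R|=0.5493
x=-100: |R|=0.8003
θ=6/11≥1/2 ⇒ |1+5/11x|<|1−6/11x| ∀x<0 ⇒ unbounded interval.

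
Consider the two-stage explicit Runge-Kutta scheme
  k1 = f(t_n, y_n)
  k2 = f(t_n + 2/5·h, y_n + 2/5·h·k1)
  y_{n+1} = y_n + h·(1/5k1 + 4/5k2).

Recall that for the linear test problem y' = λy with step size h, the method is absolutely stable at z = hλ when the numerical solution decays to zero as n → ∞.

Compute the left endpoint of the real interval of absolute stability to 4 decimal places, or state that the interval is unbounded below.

z* = -3.1250.

Test eqn y'=λy, z=hλ:
  k1=λy_n ⇒ h·k1=z·y_n;  k2=λ(1+2/5z)y_n ⇒ h·k2=z(1+2/5z)y_n
  y_{n+1}/y_n = 1 + 1/5z + 4/5z(1+2/5z) = 1 + z + 8/25z²
  ⇒ R(z) = 1 + z + 8/25z².

Find x<0 with |R(x)|<1.
x=-1.57: |R|=0.2188
R=1: x+8/25x²=0 ⇒ x=−25/8=-3.1250; min R=1−1/(4·8/25)=0.2188>−1
Confirm numerically:
  x=-2.898: |R|=0.78949 <1
  x=-2.475: |R|=0.48520 <1
  x=-2.164: |R|=0.33453 <1
  x=-2.034: |R|=0.28989 <1
  x=-3.718: |R|=1.70553 >1
  x=-3.147: |R|=1.02215 >1
So |R|<1 on (-3.1250, 0).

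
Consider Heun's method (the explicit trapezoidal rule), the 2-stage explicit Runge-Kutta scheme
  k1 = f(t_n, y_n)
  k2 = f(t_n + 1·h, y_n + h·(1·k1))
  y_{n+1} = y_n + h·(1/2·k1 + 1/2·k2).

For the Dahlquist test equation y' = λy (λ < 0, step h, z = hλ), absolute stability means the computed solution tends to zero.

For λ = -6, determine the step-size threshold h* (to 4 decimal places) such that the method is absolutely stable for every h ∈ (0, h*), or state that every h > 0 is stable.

Set f=λy, z=hλ:
  order 2, 2-stage ⇒ R(z)=1+z+z^2/2
  (e.g. R(-0.39)=0.68605, |R|=0.68605)

Find x<0 with |R(x)|<1.
x=-0.39: |R|=0.6861
|R(-2.13)|=1.1384 |R(-1.41)|=0.5840 |R(-1.21)|=0.5221
Bisect:
  x_lo=-2.6647 |R|=1.8857  x_hi=-0.2638 |R|=0.7710
  mid=-1.46425 |R|=0.60777 →hi
  mid=-2.06450 |R|=1.06658 →lo
  mid=-1.76438 |R|=0.79214 →hi
  mid=-1.91444 |R|=0.91810 →hi
  mid=-1.98947 |R|=0.98952 →hi
  mid=-2.02698 |R|=1.02735 →lo
  mid=-2.00822 |R|=1.00826 →lo
  mid=-1.99885 |R|=0.99885 →hi
  mid=-2.00353 |R|=1.00354 →lo
  mid=-2.00119 |R|=1.00119 →lo
  ...
  [-2.00002,-1.99987] ⇒ x*=-2.0000
So |R|<1 on (-2.0000, 0).

(-2.0000,0); λ=-6 ⇒ h* = 0.3333.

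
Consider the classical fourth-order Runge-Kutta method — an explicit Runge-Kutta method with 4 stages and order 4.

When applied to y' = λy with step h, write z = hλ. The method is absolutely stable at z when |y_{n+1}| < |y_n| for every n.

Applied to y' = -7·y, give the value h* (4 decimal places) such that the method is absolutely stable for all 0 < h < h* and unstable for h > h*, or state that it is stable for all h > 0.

Set f=λy, z=hλ:
  order 4, 4-stage ⇒ R(z)=1+z+z^2/2+z^3/6+z^4/24
  (e.g. R(-0.7)=0.49784, |R|=0.49784)

Find x<0 with |R(x)|<1.
x=-0.7: |R|=0.4978
|R(-1.54)|=0.2714 |R(-1.06)|=0.3559 |R(-0.66)|=0.5178
Bisect:
  x_lo=-3.2593 |R|=1.9837  x_hi=-0.0619 |R|=0.9399
  mid=-1.66064 |R|=0.27183 →hi
  mid=-2.45999 |R|=0.61054 →hi
  mid=-2.85966 |R|=1.11803 →lo
  mid=-2.65982 |R|=0.82673 →hi
  mid=-2.75974 |R|=0.96215 →hi
  mid=-2.80970 |R|=1.03743 →lo
  mid=-2.78472 |R|=0.99914 →hi
  mid=-2.79721 |R|=1.01812 →lo
  ...
  [-2.78531,-2.78511] ⇒ x*=-2.7853
So |R|<1 on (-2.7853, 0).

(-2.7853,0); λ=-7 ⇒ h* = 0.3979.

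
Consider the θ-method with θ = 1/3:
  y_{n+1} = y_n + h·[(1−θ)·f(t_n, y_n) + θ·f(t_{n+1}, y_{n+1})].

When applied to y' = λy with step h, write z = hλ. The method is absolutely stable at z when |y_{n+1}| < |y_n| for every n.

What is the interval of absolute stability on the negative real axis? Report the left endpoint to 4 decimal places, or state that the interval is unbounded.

(-6.0000, 0).

On y'=λy, z=hλ:
  y_{n+1} = y_n + z·[2/3·y_n + 1/3·y_{n+1}] ⇒ (1 − 1/3z)y_{n+1} = (1 + 2/3z)y_n
  Hence R(z) = (1 + 2/3z)/(1 − 1/3z).

Solve |R(x)|<1 on ℝ⁻.
x=-1.42: |R|=0.0362
R=−1: 1+2/3x = −1+1/3x ⇒ -1/3x=2 ⇒ x=2/(-1/3)=-6.0000
Confirm numerically:
  x=-5.495: |R|=0.94055 <1
  x=-4.613: |R|=0.81781 <1
  x=-4.182: |R|=0.74687 <1
  x=-6.583: |R|=1.06084 >1
  x=-6.301: |R|=1.03236 >1
  x=-6.188: |R|=1.02046 >1
So |R|<1 on (-6.0000, 0).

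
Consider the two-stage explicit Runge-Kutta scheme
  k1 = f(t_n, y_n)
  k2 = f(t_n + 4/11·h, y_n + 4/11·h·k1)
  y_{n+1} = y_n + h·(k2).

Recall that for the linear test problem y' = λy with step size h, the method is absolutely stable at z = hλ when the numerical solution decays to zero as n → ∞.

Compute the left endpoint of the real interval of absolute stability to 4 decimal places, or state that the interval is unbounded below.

left endpoint -2.7500.

With y'=λy (z=hλ):
  k1=λy_n ⇒ h·k1=z·y_n;  k2=λ(1+4/11z)y_n ⇒ h·k2=z(1+4/11z)y_n
  y_{n+1}/y_n = 1 + z(1+4/11z) = 1 + z + 4/11z²
  ⇒ R(z) = 1 + z + 4/11z².

Solve |R(x)|<1 on ℝ⁻.
x=-1.44: |R|=0.3140
R=1: x+4/11x²=0 ⇒ x=−11/4=-2.7500; min R=1−1/(4·4/11)=0.3125>−1
Confirm numerically:
  x=-2.628: |R|=0.88341 <1
  x=-2.067: |R|=0.48663 <1
  x=-1.140: |R|=0.33258 <1
  x=-2.886: |R|=1.14273 >1
  x=-2.801: |R|=1.05195 >1
Stable set (-2.7500, 0).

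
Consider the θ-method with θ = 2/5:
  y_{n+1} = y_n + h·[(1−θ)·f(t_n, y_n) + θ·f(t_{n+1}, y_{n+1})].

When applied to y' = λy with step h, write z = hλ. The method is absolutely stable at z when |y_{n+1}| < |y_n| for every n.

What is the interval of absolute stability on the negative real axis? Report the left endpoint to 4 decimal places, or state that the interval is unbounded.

Test eqn y'=λy, z=hλ:
  y_{n+1} = y_n + z·[3/5·y_n + 2/5·y_{n+1}] ⇒ (1 − 2/5z)y_{n+1} = (1 + 3/5z)y_n
  ⇒ R(z) = (1 + 3/5z)/(1 − 2/5z).

Need |R(x)|<1, x<0.
x=-1.69: |R|=0.0084
R=−1: 1+3/5x = −1+2/5x ⇒ -1/5x=2 ⇒ x=2/(-1/5)=-10.0000
Confirm numerically:
  x=-6.658: |R|=0.81754 <1
  x=-6.117: |R|=0.77469 <1
  x=-4.735: |R|=0.63614 <1
  x=-4.042: |R|=0.54463 <1
  x=-10.429: |R|=1.01659 >1
  x=-10.272: |R|=1.01065 >1
So |R|<1 on (-10.0000, 0).

(-10.0000, 0).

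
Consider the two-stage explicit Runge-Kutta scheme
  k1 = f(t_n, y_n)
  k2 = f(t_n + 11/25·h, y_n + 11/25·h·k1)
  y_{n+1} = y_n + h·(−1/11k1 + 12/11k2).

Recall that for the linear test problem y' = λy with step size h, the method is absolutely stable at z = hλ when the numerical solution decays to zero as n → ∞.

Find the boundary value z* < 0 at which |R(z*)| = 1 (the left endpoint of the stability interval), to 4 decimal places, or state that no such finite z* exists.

z* = -2.0833.

On y'=λy, z=hλ:
  k1=λy_n ⇒ h·k1=z·y_n;  k2=λ(1+11/25z)y_n ⇒ h·k2=z(1+11/25z)y_n
  y_{n+1}/y_n = 1 − 1/11z + 12/11z(1+11/25z) = 1 + z + 12/25z²
  R(z) = 1 + z + 12/25z².

Find x<0 with |R(x)|<1.
x=-0.52: |R|=0.6098
R=1: x+12/25x²=0 ⇒ x=−25/12=-2.0833; min R=1−1/(4·12/25)=0.4792>−1
Confirm numerically:
  x=-1.710: |R|=0.69357 <1
  x=-1.651: |R|=0.65738 <1
  x=-1.196: |R|=0.49060 <1
  x=-1.176: |R|=0.48783 <1
  x=-2.449: |R|=1.42985 >1
  x=-2.135: |R|=1.05295 >1
Stable set (-2.0833, 0).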